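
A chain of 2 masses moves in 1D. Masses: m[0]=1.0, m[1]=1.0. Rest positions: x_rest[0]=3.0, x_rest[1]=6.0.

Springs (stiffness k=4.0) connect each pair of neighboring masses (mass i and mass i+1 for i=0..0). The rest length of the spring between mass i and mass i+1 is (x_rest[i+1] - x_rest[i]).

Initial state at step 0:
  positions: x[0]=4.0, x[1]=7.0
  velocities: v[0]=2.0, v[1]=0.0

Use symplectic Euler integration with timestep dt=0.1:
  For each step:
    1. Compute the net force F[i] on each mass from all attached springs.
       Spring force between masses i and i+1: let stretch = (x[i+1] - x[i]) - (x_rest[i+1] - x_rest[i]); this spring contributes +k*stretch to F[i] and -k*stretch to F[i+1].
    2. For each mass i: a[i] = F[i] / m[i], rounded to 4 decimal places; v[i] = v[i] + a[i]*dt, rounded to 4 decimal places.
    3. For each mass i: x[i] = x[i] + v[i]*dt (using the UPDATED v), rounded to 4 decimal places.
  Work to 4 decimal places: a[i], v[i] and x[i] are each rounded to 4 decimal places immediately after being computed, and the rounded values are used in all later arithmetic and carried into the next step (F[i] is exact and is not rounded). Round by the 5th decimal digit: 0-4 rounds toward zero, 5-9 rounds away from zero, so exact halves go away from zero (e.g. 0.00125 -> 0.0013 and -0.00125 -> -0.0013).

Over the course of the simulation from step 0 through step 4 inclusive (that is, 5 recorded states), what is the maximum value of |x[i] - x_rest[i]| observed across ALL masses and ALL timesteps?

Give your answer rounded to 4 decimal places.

Answer: 1.7238

Derivation:
Step 0: x=[4.0000 7.0000] v=[2.0000 0.0000]
Step 1: x=[4.2000 7.0000] v=[2.0000 0.0000]
Step 2: x=[4.3920 7.0080] v=[1.9200 0.0800]
Step 3: x=[4.5686 7.0314] v=[1.7664 0.2336]
Step 4: x=[4.7238 7.0763] v=[1.5515 0.4485]
Max displacement = 1.7238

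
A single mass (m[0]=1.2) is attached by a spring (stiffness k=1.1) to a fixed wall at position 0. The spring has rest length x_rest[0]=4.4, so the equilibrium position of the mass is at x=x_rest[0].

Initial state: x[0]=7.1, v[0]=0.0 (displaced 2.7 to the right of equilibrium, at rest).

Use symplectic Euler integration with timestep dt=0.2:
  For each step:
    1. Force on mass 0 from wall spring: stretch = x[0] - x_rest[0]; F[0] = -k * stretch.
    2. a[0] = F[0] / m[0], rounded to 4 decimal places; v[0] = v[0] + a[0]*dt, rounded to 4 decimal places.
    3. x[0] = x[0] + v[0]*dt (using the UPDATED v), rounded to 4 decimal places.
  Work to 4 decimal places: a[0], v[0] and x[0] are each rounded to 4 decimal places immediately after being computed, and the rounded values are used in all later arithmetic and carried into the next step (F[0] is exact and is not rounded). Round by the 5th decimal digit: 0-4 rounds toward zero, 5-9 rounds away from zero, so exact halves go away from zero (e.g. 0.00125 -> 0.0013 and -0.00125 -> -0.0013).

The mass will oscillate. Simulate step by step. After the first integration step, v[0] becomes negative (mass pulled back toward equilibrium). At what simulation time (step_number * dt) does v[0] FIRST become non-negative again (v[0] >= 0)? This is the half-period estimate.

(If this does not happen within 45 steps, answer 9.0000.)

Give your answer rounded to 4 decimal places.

Answer: 3.4000

Derivation:
Step 0: x=[7.1000] v=[0.0000]
Step 1: x=[7.0010] v=[-0.4950]
Step 2: x=[6.8066] v=[-0.9719]
Step 3: x=[6.5240] v=[-1.4131]
Step 4: x=[6.1635] v=[-1.8025]
Step 5: x=[5.7383] v=[-2.1258]
Step 6: x=[5.2641] v=[-2.3712]
Step 7: x=[4.7582] v=[-2.5296]
Step 8: x=[4.2391] v=[-2.5953]
Step 9: x=[3.7259] v=[-2.5658]
Step 10: x=[3.2375] v=[-2.4422]
Step 11: x=[2.7917] v=[-2.2291]
Step 12: x=[2.4049] v=[-1.9342]
Step 13: x=[2.0912] v=[-1.5684]
Step 14: x=[1.8622] v=[-1.1451]
Step 15: x=[1.7262] v=[-0.6798]
Step 16: x=[1.6883] v=[-0.1896]
Step 17: x=[1.7498] v=[0.3075]
First v>=0 after going negative at step 17, time=3.4000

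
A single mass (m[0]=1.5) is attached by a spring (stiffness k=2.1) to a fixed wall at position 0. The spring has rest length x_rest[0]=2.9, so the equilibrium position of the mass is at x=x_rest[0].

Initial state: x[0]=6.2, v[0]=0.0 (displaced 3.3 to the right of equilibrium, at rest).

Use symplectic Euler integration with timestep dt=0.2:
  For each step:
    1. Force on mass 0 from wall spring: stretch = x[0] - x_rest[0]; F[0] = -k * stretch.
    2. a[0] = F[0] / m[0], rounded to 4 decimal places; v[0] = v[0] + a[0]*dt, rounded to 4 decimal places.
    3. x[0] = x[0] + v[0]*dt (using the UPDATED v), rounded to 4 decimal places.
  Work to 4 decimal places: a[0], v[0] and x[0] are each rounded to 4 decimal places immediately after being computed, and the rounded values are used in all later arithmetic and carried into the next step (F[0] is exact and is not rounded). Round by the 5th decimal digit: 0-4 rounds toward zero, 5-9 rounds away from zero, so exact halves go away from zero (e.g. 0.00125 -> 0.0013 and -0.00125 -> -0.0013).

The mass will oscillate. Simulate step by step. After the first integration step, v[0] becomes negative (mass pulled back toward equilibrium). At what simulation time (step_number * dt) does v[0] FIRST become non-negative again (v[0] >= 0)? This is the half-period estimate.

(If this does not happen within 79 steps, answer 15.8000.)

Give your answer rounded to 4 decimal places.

Step 0: x=[6.2000] v=[0.0000]
Step 1: x=[6.0152] v=[-0.9240]
Step 2: x=[5.6559] v=[-1.7963]
Step 3: x=[5.1423] v=[-2.5680]
Step 4: x=[4.5031] v=[-3.1958]
Step 5: x=[3.7742] v=[-3.6447]
Step 6: x=[2.9963] v=[-3.8895]
Step 7: x=[2.2130] v=[-3.9165]
Step 8: x=[1.4682] v=[-3.7241]
Step 9: x=[0.8036] v=[-3.3232]
Step 10: x=[0.2564] v=[-2.7362]
Step 11: x=[-0.1428] v=[-1.9960]
Step 12: x=[-0.3716] v=[-1.1440]
Step 13: x=[-0.4172] v=[-0.2280]
Step 14: x=[-0.2770] v=[0.7008]
First v>=0 after going negative at step 14, time=2.8000

Answer: 2.8000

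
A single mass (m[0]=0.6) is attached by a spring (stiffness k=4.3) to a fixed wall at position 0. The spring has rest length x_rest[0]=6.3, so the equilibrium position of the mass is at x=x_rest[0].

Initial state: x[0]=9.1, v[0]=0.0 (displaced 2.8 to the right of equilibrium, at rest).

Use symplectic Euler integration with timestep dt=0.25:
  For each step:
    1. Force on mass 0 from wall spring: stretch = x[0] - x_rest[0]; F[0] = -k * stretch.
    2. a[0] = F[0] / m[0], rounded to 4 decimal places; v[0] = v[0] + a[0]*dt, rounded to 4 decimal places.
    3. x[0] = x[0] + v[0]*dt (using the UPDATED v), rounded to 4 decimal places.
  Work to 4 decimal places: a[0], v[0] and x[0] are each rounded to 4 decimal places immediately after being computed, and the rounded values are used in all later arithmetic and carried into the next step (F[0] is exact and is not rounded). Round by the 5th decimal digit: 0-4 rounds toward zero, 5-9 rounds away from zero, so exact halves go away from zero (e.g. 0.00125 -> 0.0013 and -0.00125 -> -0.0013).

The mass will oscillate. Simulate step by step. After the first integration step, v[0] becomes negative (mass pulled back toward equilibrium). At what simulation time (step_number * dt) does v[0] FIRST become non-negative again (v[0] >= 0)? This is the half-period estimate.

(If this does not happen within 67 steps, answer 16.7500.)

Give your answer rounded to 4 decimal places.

Step 0: x=[9.1000] v=[0.0000]
Step 1: x=[7.8458] v=[-5.0167]
Step 2: x=[5.8992] v=[-7.7863]
Step 3: x=[4.1322] v=[-7.0682]
Step 4: x=[3.3362] v=[-3.1842]
Step 5: x=[3.8677] v=[2.1260]
First v>=0 after going negative at step 5, time=1.2500

Answer: 1.2500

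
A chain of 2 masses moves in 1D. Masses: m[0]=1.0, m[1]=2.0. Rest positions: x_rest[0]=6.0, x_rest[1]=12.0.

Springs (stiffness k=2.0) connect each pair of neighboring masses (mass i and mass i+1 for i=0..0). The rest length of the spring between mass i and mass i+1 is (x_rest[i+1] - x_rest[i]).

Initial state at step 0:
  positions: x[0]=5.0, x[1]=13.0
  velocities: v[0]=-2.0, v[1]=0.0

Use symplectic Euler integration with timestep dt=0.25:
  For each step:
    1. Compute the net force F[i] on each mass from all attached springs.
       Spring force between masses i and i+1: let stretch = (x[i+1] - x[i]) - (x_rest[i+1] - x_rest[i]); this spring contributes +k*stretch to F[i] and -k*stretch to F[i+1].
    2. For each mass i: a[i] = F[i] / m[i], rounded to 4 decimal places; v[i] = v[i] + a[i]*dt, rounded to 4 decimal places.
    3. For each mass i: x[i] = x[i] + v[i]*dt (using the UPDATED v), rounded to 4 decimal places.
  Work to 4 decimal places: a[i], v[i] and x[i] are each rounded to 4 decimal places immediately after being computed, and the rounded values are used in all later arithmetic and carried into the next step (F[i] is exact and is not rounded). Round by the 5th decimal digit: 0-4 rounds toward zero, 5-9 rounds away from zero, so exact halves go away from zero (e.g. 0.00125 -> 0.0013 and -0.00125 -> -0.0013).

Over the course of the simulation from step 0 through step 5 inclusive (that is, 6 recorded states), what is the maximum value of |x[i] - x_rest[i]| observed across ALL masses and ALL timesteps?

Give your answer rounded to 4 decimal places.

Step 0: x=[5.0000 13.0000] v=[-2.0000 0.0000]
Step 1: x=[4.7500 12.8750] v=[-1.0000 -0.5000]
Step 2: x=[4.7656 12.6172] v=[0.0625 -1.0313]
Step 3: x=[5.0127 12.2437] v=[0.9883 -1.4942]
Step 4: x=[5.4137 11.7932] v=[1.6038 -1.8020]
Step 5: x=[5.8621 11.3190] v=[1.7936 -1.8969]
Max displacement = 1.2500

Answer: 1.2500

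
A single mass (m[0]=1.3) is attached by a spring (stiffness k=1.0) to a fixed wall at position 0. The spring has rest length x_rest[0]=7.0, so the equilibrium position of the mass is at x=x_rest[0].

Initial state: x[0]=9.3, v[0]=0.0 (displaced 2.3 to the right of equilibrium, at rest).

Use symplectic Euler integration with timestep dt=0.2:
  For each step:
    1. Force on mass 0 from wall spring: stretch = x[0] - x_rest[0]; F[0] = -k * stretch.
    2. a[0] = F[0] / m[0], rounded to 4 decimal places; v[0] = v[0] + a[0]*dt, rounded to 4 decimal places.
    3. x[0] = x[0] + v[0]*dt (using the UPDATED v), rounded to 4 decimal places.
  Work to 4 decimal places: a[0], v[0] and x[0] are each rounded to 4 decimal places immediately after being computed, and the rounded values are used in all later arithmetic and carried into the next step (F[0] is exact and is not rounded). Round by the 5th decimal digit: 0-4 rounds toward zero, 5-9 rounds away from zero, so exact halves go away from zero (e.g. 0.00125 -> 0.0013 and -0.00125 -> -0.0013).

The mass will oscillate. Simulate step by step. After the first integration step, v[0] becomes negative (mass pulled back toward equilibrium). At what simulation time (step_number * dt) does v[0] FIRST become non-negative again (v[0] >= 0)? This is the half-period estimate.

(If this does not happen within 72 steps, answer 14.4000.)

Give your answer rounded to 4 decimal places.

Answer: 3.6000

Derivation:
Step 0: x=[9.3000] v=[0.0000]
Step 1: x=[9.2292] v=[-0.3538]
Step 2: x=[9.0898] v=[-0.6968]
Step 3: x=[8.8861] v=[-1.0183]
Step 4: x=[8.6244] v=[-1.3085]
Step 5: x=[8.3127] v=[-1.5584]
Step 6: x=[7.9606] v=[-1.7604]
Step 7: x=[7.5790] v=[-1.9082]
Step 8: x=[7.1795] v=[-1.9973]
Step 9: x=[6.7745] v=[-2.0249]
Step 10: x=[6.3765] v=[-1.9902]
Step 11: x=[5.9976] v=[-1.8943]
Step 12: x=[5.6496] v=[-1.7401]
Step 13: x=[5.3431] v=[-1.5323]
Step 14: x=[5.0876] v=[-1.2774]
Step 15: x=[4.8910] v=[-0.9832]
Step 16: x=[4.7593] v=[-0.6587]
Step 17: x=[4.6965] v=[-0.3140]
Step 18: x=[4.7046] v=[0.0404]
First v>=0 after going negative at step 18, time=3.6000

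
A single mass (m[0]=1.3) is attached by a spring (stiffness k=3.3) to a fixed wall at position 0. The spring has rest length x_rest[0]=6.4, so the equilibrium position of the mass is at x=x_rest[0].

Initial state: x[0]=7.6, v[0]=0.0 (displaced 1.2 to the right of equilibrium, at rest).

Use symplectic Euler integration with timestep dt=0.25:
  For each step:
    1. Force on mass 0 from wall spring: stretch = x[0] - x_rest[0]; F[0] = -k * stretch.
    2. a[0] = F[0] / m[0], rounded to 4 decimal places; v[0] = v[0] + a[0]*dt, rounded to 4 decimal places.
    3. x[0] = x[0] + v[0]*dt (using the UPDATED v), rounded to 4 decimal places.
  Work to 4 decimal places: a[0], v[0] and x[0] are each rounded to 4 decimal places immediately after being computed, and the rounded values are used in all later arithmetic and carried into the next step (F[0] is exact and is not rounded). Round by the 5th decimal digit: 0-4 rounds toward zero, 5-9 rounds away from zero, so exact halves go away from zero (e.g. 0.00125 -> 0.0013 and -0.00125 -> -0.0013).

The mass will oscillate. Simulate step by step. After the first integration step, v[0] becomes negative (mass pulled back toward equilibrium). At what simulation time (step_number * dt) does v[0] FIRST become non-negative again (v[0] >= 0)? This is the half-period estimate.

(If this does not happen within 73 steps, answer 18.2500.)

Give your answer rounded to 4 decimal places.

Answer: 2.0000

Derivation:
Step 0: x=[7.6000] v=[0.0000]
Step 1: x=[7.4096] v=[-0.7616]
Step 2: x=[7.0590] v=[-1.4023]
Step 3: x=[6.6039] v=[-1.8205]
Step 4: x=[6.1164] v=[-1.9499]
Step 5: x=[5.6739] v=[-1.7699]
Step 6: x=[5.3466] v=[-1.3091]
Step 7: x=[5.1865] v=[-0.6406]
Step 8: x=[5.2189] v=[0.1295]
First v>=0 after going negative at step 8, time=2.0000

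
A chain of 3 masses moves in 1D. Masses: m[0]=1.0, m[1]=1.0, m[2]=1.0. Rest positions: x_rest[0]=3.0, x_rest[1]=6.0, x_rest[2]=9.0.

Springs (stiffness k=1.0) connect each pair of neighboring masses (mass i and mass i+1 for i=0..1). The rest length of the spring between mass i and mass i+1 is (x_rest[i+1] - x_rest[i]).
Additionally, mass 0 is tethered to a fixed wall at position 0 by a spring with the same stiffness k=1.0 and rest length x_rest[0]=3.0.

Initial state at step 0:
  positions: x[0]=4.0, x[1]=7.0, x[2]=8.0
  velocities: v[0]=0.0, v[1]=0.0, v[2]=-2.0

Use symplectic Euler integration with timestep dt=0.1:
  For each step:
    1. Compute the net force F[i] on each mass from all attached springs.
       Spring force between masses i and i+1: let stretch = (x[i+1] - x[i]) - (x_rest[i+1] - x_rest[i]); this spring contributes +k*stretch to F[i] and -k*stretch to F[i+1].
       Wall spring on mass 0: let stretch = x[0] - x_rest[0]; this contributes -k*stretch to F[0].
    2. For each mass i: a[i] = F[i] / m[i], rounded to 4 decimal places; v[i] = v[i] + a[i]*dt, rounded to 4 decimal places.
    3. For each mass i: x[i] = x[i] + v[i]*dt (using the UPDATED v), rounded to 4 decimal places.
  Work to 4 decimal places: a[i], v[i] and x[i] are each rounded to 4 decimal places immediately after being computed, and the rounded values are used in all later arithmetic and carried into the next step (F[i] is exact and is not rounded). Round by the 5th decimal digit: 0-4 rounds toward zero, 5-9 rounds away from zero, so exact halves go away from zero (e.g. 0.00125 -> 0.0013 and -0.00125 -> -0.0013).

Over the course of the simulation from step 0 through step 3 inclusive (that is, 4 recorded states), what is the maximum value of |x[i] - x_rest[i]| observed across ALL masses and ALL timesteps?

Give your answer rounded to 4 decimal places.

Answer: 1.4740

Derivation:
Step 0: x=[4.0000 7.0000 8.0000] v=[0.0000 0.0000 -2.0000]
Step 1: x=[3.9900 6.9800 7.8200] v=[-0.1000 -0.2000 -1.8000]
Step 2: x=[3.9700 6.9385 7.6616] v=[-0.2000 -0.4150 -1.5840]
Step 3: x=[3.9400 6.8746 7.5260] v=[-0.3002 -0.6395 -1.3563]
Max displacement = 1.4740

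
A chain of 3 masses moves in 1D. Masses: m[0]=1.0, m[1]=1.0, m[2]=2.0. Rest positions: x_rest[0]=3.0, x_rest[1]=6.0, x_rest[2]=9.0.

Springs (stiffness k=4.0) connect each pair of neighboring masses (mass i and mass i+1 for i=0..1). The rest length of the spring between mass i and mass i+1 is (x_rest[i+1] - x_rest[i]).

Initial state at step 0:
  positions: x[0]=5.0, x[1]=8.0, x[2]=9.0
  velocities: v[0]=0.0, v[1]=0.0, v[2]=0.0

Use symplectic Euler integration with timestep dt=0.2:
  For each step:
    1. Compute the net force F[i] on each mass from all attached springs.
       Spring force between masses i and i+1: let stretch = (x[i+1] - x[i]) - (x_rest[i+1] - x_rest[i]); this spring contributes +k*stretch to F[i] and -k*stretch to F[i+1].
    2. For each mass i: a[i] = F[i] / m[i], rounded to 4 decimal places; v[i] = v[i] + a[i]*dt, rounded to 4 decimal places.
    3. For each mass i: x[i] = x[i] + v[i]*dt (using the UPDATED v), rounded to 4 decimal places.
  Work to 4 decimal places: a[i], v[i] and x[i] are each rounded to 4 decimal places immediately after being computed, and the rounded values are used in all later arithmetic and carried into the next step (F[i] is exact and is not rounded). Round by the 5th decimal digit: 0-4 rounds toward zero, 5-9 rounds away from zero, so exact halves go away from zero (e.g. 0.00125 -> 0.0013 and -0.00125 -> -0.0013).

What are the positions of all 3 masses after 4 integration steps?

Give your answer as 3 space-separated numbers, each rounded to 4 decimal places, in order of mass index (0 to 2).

Step 0: x=[5.0000 8.0000 9.0000] v=[0.0000 0.0000 0.0000]
Step 1: x=[5.0000 7.6800 9.1600] v=[0.0000 -1.6000 0.8000]
Step 2: x=[4.9488 7.1680 9.4416] v=[-0.2560 -2.5600 1.4080]
Step 3: x=[4.7727 6.6647 9.7813] v=[-0.8806 -2.5165 1.6986]
Step 4: x=[4.4193 6.3573 10.1117] v=[-1.7670 -1.5368 1.6520]

Answer: 4.4193 6.3573 10.1117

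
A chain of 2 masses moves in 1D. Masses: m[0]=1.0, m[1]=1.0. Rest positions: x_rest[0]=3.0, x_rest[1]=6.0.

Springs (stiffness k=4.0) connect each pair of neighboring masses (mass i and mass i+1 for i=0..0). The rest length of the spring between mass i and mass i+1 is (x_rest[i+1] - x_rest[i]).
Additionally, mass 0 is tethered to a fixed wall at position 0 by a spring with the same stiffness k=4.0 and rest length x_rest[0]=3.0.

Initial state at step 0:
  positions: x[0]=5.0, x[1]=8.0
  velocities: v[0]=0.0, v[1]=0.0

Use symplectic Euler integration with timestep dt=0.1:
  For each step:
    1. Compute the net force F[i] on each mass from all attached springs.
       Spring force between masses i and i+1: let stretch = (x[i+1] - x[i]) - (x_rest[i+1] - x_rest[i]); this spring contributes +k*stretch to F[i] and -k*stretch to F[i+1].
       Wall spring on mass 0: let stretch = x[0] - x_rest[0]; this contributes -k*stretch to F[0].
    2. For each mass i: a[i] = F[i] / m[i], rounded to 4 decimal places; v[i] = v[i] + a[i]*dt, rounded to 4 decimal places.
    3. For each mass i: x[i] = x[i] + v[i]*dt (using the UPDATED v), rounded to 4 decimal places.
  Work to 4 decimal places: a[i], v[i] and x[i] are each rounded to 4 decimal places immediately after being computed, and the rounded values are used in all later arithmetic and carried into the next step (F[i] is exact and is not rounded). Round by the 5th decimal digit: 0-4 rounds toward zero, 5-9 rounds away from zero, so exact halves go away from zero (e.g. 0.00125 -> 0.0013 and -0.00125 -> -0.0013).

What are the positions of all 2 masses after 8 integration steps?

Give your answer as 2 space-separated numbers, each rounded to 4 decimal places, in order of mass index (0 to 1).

Answer: 3.1994 7.4864

Derivation:
Step 0: x=[5.0000 8.0000] v=[0.0000 0.0000]
Step 1: x=[4.9200 8.0000] v=[-0.8000 0.0000]
Step 2: x=[4.7664 7.9968] v=[-1.5360 -0.0320]
Step 3: x=[4.5514 7.9844] v=[-2.1504 -0.1242]
Step 4: x=[4.2916 7.9547] v=[-2.5978 -0.2974]
Step 5: x=[4.0067 7.8984] v=[-2.8492 -0.5626]
Step 6: x=[3.7172 7.8065] v=[-2.8952 -0.9193]
Step 7: x=[3.4426 7.6710] v=[-2.7464 -1.3550]
Step 8: x=[3.1994 7.4864] v=[-2.4321 -1.8464]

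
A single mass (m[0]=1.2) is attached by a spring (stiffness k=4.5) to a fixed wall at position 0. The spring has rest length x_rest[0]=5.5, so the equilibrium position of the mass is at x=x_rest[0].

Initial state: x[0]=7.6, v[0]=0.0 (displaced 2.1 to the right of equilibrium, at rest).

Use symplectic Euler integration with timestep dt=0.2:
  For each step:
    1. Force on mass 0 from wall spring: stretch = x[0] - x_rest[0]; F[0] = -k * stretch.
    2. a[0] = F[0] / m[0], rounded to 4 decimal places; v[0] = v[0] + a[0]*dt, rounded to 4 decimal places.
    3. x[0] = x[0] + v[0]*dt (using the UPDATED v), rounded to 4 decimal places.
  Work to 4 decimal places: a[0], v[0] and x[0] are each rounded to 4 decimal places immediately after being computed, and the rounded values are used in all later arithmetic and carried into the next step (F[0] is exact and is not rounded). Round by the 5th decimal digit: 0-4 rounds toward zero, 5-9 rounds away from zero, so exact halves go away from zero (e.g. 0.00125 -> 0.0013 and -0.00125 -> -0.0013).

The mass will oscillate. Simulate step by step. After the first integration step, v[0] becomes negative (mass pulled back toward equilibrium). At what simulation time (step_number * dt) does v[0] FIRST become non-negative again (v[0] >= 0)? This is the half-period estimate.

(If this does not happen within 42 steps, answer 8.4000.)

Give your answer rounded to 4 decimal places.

Step 0: x=[7.6000] v=[0.0000]
Step 1: x=[7.2850] v=[-1.5750]
Step 2: x=[6.7022] v=[-2.9138]
Step 3: x=[5.9391] v=[-3.8155]
Step 4: x=[5.1101] v=[-4.1448]
Step 5: x=[4.3396] v=[-3.8524]
Step 6: x=[3.7432] v=[-2.9821]
Step 7: x=[3.4103] v=[-1.6645]
Step 8: x=[3.3909] v=[-0.0972]
Step 9: x=[3.6878] v=[1.4846]
First v>=0 after going negative at step 9, time=1.8000

Answer: 1.8000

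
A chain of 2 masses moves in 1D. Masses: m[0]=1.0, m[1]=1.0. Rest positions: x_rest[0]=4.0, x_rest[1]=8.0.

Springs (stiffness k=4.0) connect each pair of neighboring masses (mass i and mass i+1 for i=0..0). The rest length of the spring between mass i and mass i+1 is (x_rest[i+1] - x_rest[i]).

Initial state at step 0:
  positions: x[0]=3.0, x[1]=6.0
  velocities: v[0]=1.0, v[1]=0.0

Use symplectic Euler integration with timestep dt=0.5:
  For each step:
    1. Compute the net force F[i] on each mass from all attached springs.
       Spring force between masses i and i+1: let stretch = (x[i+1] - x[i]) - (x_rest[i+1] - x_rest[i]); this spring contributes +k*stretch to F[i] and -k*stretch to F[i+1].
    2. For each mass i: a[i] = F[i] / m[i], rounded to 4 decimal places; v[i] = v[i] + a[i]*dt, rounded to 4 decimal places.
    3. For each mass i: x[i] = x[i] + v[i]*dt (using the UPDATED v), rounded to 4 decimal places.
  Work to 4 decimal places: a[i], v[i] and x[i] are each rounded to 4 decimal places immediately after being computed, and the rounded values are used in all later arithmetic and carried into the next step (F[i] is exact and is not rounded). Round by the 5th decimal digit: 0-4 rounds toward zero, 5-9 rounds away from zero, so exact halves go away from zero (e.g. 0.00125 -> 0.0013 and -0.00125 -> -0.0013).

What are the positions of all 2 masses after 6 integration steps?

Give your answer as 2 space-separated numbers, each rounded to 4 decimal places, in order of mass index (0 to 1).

Step 0: x=[3.0000 6.0000] v=[1.0000 0.0000]
Step 1: x=[2.5000 7.0000] v=[-1.0000 2.0000]
Step 2: x=[2.5000 7.5000] v=[0.0000 1.0000]
Step 3: x=[3.5000 7.0000] v=[2.0000 -1.0000]
Step 4: x=[4.0000 7.0000] v=[1.0000 0.0000]
Step 5: x=[3.5000 8.0000] v=[-1.0000 2.0000]
Step 6: x=[3.5000 8.5000] v=[0.0000 1.0000]

Answer: 3.5000 8.5000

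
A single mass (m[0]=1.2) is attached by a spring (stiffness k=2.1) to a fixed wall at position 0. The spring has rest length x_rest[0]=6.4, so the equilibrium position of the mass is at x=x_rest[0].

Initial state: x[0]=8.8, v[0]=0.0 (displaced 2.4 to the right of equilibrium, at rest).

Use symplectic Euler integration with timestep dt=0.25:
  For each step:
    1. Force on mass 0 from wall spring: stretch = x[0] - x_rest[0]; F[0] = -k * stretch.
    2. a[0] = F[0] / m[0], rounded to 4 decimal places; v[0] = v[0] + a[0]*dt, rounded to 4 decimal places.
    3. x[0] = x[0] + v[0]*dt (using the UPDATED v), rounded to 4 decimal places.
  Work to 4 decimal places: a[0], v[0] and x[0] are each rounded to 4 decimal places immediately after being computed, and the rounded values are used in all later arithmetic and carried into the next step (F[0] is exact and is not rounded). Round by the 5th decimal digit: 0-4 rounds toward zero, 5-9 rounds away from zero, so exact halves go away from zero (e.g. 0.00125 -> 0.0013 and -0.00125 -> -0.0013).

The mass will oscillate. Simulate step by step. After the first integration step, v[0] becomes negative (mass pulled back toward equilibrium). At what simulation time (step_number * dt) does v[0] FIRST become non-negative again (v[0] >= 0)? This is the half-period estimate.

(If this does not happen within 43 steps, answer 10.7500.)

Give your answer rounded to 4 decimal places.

Step 0: x=[8.8000] v=[0.0000]
Step 1: x=[8.5375] v=[-1.0500]
Step 2: x=[8.0412] v=[-1.9852]
Step 3: x=[7.3654] v=[-2.7032]
Step 4: x=[6.5840] v=[-3.1256]
Step 5: x=[5.7825] v=[-3.2061]
Step 6: x=[5.0485] v=[-2.9360]
Step 7: x=[4.4623] v=[-2.3447]
Step 8: x=[4.0881] v=[-1.4970]
Step 9: x=[3.9667] v=[-0.4856]
Step 10: x=[4.1115] v=[0.5790]
First v>=0 after going negative at step 10, time=2.5000

Answer: 2.5000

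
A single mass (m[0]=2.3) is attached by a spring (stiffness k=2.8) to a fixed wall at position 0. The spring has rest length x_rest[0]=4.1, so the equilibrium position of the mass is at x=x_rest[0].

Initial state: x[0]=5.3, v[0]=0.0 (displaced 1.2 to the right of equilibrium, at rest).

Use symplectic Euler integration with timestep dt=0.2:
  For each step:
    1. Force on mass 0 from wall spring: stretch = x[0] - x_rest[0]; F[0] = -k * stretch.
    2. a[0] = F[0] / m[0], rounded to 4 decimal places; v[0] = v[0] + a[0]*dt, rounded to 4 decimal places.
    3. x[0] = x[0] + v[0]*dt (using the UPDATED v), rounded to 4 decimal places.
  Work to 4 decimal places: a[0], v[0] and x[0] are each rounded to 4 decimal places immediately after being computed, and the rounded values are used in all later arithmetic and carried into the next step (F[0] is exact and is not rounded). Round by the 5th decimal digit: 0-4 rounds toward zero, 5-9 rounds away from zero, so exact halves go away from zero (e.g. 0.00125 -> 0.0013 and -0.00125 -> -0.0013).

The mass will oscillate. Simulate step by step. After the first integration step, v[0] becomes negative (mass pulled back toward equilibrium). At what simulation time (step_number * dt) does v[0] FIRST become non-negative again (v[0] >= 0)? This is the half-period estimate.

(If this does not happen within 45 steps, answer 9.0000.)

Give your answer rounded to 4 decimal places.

Answer: 3.0000

Derivation:
Step 0: x=[5.3000] v=[0.0000]
Step 1: x=[5.2416] v=[-0.2922]
Step 2: x=[5.1276] v=[-0.5702]
Step 3: x=[4.9635] v=[-0.8204]
Step 4: x=[4.7574] v=[-1.0306]
Step 5: x=[4.5193] v=[-1.1907]
Step 6: x=[4.2607] v=[-1.2928]
Step 7: x=[3.9943] v=[-1.3319]
Step 8: x=[3.7331] v=[-1.3062]
Step 9: x=[3.4897] v=[-1.2169]
Step 10: x=[3.2760] v=[-1.0683]
Step 11: x=[3.1025] v=[-0.8677]
Step 12: x=[2.9775] v=[-0.6248]
Step 13: x=[2.9072] v=[-0.3515]
Step 14: x=[2.8950] v=[-0.0611]
Step 15: x=[2.9415] v=[0.2323]
First v>=0 after going negative at step 15, time=3.0000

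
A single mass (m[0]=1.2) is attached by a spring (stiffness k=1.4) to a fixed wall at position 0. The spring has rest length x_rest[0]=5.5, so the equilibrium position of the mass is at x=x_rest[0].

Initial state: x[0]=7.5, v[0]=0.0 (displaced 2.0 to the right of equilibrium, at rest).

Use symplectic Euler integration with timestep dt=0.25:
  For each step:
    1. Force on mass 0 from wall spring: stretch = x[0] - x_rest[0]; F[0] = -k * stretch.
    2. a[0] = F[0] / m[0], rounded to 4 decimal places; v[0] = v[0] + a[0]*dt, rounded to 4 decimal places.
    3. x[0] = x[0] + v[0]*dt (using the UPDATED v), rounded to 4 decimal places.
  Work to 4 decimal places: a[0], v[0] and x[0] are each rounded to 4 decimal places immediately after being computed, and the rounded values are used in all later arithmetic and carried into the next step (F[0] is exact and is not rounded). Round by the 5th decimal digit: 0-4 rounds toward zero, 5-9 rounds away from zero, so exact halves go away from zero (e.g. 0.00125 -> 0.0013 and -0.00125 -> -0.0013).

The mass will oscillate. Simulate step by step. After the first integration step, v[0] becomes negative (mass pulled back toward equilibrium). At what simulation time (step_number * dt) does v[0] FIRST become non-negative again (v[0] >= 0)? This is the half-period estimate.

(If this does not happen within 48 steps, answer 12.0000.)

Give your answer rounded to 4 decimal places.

Step 0: x=[7.5000] v=[0.0000]
Step 1: x=[7.3542] v=[-0.5833]
Step 2: x=[7.0732] v=[-1.1241]
Step 3: x=[6.6775] v=[-1.5830]
Step 4: x=[6.1959] v=[-1.9265]
Step 5: x=[5.6635] v=[-2.1295]
Step 6: x=[5.1192] v=[-2.1772]
Step 7: x=[4.6027] v=[-2.0661]
Step 8: x=[4.1516] v=[-1.8044]
Step 9: x=[3.7988] v=[-1.4111]
Step 10: x=[3.5701] v=[-0.9149]
Step 11: x=[3.4821] v=[-0.3520]
Step 12: x=[3.5413] v=[0.2366]
First v>=0 after going negative at step 12, time=3.0000

Answer: 3.0000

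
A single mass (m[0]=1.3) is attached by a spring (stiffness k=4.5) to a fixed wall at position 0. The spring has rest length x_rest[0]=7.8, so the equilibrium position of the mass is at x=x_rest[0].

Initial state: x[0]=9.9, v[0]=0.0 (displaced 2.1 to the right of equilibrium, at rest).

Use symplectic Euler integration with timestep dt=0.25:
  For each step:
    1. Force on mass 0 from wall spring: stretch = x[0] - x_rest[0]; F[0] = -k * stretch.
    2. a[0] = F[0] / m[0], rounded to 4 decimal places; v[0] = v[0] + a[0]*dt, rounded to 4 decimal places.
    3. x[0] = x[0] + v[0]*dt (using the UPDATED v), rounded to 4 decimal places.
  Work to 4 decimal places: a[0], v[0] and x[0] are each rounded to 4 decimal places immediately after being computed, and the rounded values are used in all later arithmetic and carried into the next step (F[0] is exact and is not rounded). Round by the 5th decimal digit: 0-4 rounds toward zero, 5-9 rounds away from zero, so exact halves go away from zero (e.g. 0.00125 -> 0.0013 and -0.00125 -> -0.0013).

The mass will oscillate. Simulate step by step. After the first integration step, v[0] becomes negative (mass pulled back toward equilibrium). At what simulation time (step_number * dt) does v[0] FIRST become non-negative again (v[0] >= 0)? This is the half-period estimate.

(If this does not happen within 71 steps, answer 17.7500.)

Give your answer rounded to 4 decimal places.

Answer: 1.7500

Derivation:
Step 0: x=[9.9000] v=[0.0000]
Step 1: x=[9.4457] v=[-1.8173]
Step 2: x=[8.6353] v=[-3.2415]
Step 3: x=[7.6442] v=[-3.9644]
Step 4: x=[6.6868] v=[-3.8296]
Step 5: x=[5.9702] v=[-2.8663]
Step 6: x=[5.6495] v=[-1.2828]
Step 7: x=[5.7941] v=[0.5782]
First v>=0 after going negative at step 7, time=1.7500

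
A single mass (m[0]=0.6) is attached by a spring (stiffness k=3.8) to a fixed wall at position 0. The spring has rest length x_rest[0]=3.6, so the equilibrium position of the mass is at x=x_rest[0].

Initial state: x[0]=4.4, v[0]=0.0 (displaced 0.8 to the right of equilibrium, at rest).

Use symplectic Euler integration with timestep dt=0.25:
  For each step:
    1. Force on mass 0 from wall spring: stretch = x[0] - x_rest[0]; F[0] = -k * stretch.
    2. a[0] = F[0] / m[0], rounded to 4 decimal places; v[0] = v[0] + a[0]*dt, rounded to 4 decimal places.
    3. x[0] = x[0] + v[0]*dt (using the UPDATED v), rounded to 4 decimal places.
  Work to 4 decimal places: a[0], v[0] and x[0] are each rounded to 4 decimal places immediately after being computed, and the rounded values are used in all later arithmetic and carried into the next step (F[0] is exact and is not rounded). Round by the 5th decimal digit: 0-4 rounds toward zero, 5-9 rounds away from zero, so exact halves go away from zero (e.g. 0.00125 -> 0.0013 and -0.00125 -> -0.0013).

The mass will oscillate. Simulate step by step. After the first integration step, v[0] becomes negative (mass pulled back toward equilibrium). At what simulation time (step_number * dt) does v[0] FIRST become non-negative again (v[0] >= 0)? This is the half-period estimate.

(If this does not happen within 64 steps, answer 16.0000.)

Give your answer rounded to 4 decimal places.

Answer: 1.2500

Derivation:
Step 0: x=[4.4000] v=[0.0000]
Step 1: x=[4.0833] v=[-1.2667]
Step 2: x=[3.5753] v=[-2.0319]
Step 3: x=[3.0771] v=[-1.9928]
Step 4: x=[2.7859] v=[-1.1649]
Step 5: x=[2.8169] v=[0.1241]
First v>=0 after going negative at step 5, time=1.2500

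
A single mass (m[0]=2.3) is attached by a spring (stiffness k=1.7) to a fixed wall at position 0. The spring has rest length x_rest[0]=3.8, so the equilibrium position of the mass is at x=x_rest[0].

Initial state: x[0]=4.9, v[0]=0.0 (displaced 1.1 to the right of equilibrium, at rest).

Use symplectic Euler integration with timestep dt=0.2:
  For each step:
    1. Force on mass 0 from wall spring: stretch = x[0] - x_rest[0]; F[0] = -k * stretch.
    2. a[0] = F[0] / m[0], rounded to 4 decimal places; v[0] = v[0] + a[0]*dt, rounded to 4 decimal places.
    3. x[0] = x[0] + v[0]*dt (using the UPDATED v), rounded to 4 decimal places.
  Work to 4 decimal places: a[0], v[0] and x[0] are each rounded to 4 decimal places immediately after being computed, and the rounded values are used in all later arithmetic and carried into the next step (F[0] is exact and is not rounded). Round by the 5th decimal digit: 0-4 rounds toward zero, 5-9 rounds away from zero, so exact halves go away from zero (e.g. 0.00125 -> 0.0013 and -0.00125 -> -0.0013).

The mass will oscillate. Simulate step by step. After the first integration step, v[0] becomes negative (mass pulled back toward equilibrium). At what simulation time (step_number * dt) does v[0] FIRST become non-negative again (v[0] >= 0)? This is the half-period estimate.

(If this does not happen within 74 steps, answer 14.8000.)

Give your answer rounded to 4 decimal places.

Step 0: x=[4.9000] v=[0.0000]
Step 1: x=[4.8675] v=[-0.1626]
Step 2: x=[4.8034] v=[-0.3204]
Step 3: x=[4.7097] v=[-0.4687]
Step 4: x=[4.5891] v=[-0.6032]
Step 5: x=[4.4451] v=[-0.7198]
Step 6: x=[4.2821] v=[-0.8152]
Step 7: x=[4.1048] v=[-0.8865]
Step 8: x=[3.9185] v=[-0.9316]
Step 9: x=[3.7287] v=[-0.9491]
Step 10: x=[3.5410] v=[-0.9386]
Step 11: x=[3.3609] v=[-0.9003]
Step 12: x=[3.1938] v=[-0.8354]
Step 13: x=[3.0446] v=[-0.7458]
Step 14: x=[2.9178] v=[-0.6341]
Step 15: x=[2.8171] v=[-0.5037]
Step 16: x=[2.7454] v=[-0.3584]
Step 17: x=[2.7049] v=[-0.2025]
Step 18: x=[2.6968] v=[-0.0406]
Step 19: x=[2.7213] v=[0.1225]
First v>=0 after going negative at step 19, time=3.8000

Answer: 3.8000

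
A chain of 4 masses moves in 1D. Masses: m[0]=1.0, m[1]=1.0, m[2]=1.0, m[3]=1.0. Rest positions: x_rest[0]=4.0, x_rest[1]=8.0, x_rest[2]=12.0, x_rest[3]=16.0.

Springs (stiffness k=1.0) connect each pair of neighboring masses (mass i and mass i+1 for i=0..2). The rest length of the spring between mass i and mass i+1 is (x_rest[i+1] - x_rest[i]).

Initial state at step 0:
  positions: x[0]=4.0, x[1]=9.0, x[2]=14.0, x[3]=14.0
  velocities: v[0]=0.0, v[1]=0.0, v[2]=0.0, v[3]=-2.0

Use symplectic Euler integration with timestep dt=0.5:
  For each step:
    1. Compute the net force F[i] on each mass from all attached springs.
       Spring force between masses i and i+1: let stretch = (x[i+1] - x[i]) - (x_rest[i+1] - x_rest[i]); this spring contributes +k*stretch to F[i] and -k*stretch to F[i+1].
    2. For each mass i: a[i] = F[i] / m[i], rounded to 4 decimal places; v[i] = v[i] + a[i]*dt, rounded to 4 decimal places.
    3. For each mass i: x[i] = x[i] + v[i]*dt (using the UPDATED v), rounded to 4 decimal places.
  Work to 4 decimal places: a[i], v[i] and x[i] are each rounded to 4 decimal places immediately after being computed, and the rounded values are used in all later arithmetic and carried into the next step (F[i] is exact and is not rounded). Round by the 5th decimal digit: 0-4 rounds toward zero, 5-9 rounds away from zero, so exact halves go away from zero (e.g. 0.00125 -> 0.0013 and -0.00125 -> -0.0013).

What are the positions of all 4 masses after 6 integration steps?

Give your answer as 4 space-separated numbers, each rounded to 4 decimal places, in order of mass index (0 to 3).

Step 0: x=[4.0000 9.0000 14.0000 14.0000] v=[0.0000 0.0000 0.0000 -2.0000]
Step 1: x=[4.2500 9.0000 12.7500 14.0000] v=[0.5000 0.0000 -2.5000 0.0000]
Step 2: x=[4.6875 8.7500 10.8750 14.6875] v=[0.8750 -0.5000 -3.7500 1.3750]
Step 3: x=[5.1407 8.0156 9.4219 15.4219] v=[0.9063 -1.4688 -2.9063 1.4688]
Step 4: x=[5.3126 6.9141 9.1172 15.6563] v=[0.3438 -2.2031 -0.6095 0.4688]
Step 5: x=[4.8849 5.9630 9.8965 15.2559] v=[-0.8555 -1.9023 1.5585 -0.8008]
Step 6: x=[3.7267 5.7257 11.0323 14.5157] v=[-2.3165 -0.4746 2.2715 -1.4805]

Answer: 3.7267 5.7257 11.0323 14.5157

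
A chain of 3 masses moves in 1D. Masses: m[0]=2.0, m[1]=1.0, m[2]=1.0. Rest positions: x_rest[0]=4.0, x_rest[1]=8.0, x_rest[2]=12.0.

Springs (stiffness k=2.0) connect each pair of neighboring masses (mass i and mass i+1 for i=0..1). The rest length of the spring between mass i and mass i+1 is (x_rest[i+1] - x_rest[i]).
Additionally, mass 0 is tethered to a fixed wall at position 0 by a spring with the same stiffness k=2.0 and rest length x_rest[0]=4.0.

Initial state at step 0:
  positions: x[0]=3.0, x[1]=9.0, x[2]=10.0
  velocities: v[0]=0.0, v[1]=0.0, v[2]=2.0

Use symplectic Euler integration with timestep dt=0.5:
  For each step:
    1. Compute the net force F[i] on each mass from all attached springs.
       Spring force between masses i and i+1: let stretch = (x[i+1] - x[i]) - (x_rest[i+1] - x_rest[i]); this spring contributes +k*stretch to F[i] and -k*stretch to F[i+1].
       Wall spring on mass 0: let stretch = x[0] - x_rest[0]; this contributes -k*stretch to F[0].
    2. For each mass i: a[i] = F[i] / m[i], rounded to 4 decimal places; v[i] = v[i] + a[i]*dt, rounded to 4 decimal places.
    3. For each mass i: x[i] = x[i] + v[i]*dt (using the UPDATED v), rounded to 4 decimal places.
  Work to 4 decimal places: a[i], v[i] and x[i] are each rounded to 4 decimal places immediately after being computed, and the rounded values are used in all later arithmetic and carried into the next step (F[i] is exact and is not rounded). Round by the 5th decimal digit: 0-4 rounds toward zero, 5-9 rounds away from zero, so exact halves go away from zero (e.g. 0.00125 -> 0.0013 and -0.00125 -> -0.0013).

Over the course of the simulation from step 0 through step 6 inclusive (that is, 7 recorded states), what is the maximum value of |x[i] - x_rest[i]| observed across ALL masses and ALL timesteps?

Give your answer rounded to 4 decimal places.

Step 0: x=[3.0000 9.0000 10.0000] v=[0.0000 0.0000 2.0000]
Step 1: x=[3.7500 6.5000 12.5000] v=[1.5000 -5.0000 5.0000]
Step 2: x=[4.2500 5.6250 14.0000] v=[1.0000 -1.7500 3.0000]
Step 3: x=[4.0313 8.2500 13.3125] v=[-0.4375 5.2500 -1.3750]
Step 4: x=[3.8594 11.2969 12.0938] v=[-0.3438 6.0938 -2.4375]
Step 5: x=[4.5821 11.0235 12.4766] v=[1.4453 -0.5468 0.7656]
Step 6: x=[5.7696 8.2560 14.1329] v=[2.3750 -5.5351 3.3125]
Max displacement = 3.2969

Answer: 3.2969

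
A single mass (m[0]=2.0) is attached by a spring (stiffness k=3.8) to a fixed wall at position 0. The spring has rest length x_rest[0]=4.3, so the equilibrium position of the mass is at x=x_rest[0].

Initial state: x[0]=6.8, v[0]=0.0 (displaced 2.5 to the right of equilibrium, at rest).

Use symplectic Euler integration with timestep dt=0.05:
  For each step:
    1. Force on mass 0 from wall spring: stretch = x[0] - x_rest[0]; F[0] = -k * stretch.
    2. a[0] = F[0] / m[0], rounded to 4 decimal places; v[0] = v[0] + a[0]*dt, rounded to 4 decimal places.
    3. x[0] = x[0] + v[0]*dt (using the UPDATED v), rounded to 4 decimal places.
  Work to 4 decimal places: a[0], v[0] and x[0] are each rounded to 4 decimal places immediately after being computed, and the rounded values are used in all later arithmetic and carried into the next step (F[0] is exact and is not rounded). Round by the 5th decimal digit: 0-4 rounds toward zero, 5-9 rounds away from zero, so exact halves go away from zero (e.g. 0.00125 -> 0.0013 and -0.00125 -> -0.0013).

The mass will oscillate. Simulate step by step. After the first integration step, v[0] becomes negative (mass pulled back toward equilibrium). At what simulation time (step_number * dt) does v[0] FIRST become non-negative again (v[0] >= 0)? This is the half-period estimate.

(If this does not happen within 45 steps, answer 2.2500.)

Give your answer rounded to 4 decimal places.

Step 0: x=[6.8000] v=[0.0000]
Step 1: x=[6.7881] v=[-0.2375]
Step 2: x=[6.7644] v=[-0.4739]
Step 3: x=[6.7290] v=[-0.7080]
Step 4: x=[6.6821] v=[-0.9388]
Step 5: x=[6.6238] v=[-1.1651]
Step 6: x=[6.5545] v=[-1.3859]
Step 7: x=[6.4745] v=[-1.6001]
Step 8: x=[6.3842] v=[-1.8067]
Step 9: x=[6.2840] v=[-2.0047]
Step 10: x=[6.1743] v=[-2.1932]
Step 11: x=[6.0557] v=[-2.3713]
Step 12: x=[5.9288] v=[-2.5381]
Step 13: x=[5.7942] v=[-2.6928]
Step 14: x=[5.6525] v=[-2.8348]
Step 15: x=[5.5043] v=[-2.9633]
Step 16: x=[5.3504] v=[-3.0777]
Step 17: x=[5.1915] v=[-3.1775]
Step 18: x=[5.0284] v=[-3.2622]
Step 19: x=[4.8618] v=[-3.3314]
Step 20: x=[4.6926] v=[-3.3848]
Step 21: x=[4.5215] v=[-3.4221]
Step 22: x=[4.3493] v=[-3.4431]
Step 23: x=[4.1769] v=[-3.4478]
Step 24: x=[4.0051] v=[-3.4361]
Step 25: x=[3.8347] v=[-3.4081]
Step 26: x=[3.6665] v=[-3.3639]
Step 27: x=[3.5013] v=[-3.3037]
Step 28: x=[3.3399] v=[-3.2278]
Step 29: x=[3.1831] v=[-3.1366]
Step 30: x=[3.0316] v=[-3.0305]
Step 31: x=[2.8861] v=[-2.9100]
Step 32: x=[2.7473] v=[-2.7757]
Step 33: x=[2.6159] v=[-2.6282]
Step 34: x=[2.4925] v=[-2.4682]
Step 35: x=[2.3777] v=[-2.2965]
Step 36: x=[2.2720] v=[-2.1139]
Step 37: x=[2.1759] v=[-1.9212]
Step 38: x=[2.0899] v=[-1.7194]
Step 39: x=[2.0144] v=[-1.5094]
Step 40: x=[1.9498] v=[-1.2923]
Step 41: x=[1.8964] v=[-1.0690]
Step 42: x=[1.8544] v=[-0.8407]
Step 43: x=[1.8240] v=[-0.6084]
Step 44: x=[1.8053] v=[-0.3732]
Step 45: x=[1.7985] v=[-0.1362]
v[0] did not become non-negative within 45 steps; using fallback time=2.2500

Answer: 2.2500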